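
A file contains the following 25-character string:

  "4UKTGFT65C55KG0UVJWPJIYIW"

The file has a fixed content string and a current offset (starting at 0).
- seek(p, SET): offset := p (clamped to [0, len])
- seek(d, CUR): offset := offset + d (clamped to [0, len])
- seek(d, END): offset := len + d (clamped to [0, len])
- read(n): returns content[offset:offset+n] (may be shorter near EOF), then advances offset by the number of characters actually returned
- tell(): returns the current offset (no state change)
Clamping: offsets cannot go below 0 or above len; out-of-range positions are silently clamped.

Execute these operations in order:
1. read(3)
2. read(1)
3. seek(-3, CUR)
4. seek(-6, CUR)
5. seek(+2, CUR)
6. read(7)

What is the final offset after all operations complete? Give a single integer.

After 1 (read(3)): returned '4UK', offset=3
After 2 (read(1)): returned 'T', offset=4
After 3 (seek(-3, CUR)): offset=1
After 4 (seek(-6, CUR)): offset=0
After 5 (seek(+2, CUR)): offset=2
After 6 (read(7)): returned 'KTGFT65', offset=9

Answer: 9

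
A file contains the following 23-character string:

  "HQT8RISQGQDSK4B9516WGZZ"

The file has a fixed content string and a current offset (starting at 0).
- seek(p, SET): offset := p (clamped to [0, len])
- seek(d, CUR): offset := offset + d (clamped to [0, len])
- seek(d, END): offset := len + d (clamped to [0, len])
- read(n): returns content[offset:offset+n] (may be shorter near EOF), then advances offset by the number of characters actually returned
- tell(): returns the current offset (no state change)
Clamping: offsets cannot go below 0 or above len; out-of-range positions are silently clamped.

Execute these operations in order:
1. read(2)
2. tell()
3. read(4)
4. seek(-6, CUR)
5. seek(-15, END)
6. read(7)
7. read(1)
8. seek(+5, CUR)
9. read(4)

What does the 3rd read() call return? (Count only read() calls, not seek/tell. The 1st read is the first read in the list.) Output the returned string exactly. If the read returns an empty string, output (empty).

After 1 (read(2)): returned 'HQ', offset=2
After 2 (tell()): offset=2
After 3 (read(4)): returned 'T8RI', offset=6
After 4 (seek(-6, CUR)): offset=0
After 5 (seek(-15, END)): offset=8
After 6 (read(7)): returned 'GQDSK4B', offset=15
After 7 (read(1)): returned '9', offset=16
After 8 (seek(+5, CUR)): offset=21
After 9 (read(4)): returned 'ZZ', offset=23

Answer: GQDSK4B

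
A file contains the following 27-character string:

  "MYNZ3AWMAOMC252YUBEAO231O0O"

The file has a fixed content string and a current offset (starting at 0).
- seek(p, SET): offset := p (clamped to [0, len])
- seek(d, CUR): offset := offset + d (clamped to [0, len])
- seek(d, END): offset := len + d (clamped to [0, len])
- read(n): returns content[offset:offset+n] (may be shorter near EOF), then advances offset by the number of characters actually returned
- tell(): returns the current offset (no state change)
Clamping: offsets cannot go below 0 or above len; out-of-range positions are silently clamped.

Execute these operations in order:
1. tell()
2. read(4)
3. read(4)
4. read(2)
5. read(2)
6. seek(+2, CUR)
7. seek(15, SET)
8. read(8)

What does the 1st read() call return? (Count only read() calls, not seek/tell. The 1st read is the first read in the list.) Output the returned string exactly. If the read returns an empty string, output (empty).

Answer: MYNZ

Derivation:
After 1 (tell()): offset=0
After 2 (read(4)): returned 'MYNZ', offset=4
After 3 (read(4)): returned '3AWM', offset=8
After 4 (read(2)): returned 'AO', offset=10
After 5 (read(2)): returned 'MC', offset=12
After 6 (seek(+2, CUR)): offset=14
After 7 (seek(15, SET)): offset=15
After 8 (read(8)): returned 'YUBEAO23', offset=23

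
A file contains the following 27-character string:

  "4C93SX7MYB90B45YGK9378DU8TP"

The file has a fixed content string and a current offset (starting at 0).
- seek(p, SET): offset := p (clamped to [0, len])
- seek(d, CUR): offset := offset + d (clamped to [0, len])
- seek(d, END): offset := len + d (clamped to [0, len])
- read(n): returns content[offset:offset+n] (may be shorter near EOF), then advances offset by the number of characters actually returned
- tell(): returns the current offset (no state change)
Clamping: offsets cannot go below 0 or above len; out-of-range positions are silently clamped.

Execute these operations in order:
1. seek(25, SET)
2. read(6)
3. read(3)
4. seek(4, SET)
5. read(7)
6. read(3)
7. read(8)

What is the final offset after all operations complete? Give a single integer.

Answer: 22

Derivation:
After 1 (seek(25, SET)): offset=25
After 2 (read(6)): returned 'TP', offset=27
After 3 (read(3)): returned '', offset=27
After 4 (seek(4, SET)): offset=4
After 5 (read(7)): returned 'SX7MYB9', offset=11
After 6 (read(3)): returned '0B4', offset=14
After 7 (read(8)): returned '5YGK9378', offset=22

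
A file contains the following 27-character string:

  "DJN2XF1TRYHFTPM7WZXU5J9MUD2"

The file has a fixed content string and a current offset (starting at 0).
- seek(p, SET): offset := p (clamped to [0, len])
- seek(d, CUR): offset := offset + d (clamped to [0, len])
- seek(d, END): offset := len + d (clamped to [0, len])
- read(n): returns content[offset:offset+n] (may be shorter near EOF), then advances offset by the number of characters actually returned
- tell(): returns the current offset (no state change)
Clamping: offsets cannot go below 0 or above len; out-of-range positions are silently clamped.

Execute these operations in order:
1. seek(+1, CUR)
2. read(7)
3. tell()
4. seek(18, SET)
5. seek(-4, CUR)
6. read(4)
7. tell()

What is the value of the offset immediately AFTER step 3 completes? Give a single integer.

After 1 (seek(+1, CUR)): offset=1
After 2 (read(7)): returned 'JN2XF1T', offset=8
After 3 (tell()): offset=8

Answer: 8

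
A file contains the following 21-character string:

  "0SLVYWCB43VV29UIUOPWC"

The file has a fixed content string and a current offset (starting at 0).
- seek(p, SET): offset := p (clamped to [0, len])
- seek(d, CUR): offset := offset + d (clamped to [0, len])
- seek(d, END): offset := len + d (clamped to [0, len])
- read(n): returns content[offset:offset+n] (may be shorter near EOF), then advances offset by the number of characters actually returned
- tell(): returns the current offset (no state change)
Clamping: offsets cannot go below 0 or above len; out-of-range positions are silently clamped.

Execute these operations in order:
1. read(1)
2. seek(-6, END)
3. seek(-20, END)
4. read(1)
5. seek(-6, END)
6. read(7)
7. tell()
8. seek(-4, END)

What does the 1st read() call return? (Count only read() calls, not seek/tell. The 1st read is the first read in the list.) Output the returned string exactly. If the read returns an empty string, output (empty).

Answer: 0

Derivation:
After 1 (read(1)): returned '0', offset=1
After 2 (seek(-6, END)): offset=15
After 3 (seek(-20, END)): offset=1
After 4 (read(1)): returned 'S', offset=2
After 5 (seek(-6, END)): offset=15
After 6 (read(7)): returned 'IUOPWC', offset=21
After 7 (tell()): offset=21
After 8 (seek(-4, END)): offset=17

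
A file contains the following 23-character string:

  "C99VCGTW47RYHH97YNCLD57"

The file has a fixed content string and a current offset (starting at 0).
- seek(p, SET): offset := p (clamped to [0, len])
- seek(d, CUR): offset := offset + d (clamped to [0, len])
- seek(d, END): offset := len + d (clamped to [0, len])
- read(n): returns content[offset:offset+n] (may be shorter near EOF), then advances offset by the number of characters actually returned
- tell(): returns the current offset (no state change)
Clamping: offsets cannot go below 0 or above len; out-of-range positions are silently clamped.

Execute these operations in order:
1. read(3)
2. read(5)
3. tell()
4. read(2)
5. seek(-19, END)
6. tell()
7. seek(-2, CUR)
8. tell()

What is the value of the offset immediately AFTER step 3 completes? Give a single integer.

After 1 (read(3)): returned 'C99', offset=3
After 2 (read(5)): returned 'VCGTW', offset=8
After 3 (tell()): offset=8

Answer: 8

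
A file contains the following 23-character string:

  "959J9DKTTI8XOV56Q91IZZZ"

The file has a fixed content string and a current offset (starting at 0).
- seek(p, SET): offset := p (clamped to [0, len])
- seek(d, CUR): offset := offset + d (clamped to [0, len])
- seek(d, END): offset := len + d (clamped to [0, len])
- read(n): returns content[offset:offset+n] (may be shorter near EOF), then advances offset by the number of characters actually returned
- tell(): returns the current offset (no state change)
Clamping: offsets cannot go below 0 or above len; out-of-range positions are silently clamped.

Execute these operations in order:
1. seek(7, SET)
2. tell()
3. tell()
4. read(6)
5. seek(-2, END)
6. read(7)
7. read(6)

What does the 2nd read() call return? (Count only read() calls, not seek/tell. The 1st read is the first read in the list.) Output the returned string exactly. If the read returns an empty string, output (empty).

Answer: ZZ

Derivation:
After 1 (seek(7, SET)): offset=7
After 2 (tell()): offset=7
After 3 (tell()): offset=7
After 4 (read(6)): returned 'TTI8XO', offset=13
After 5 (seek(-2, END)): offset=21
After 6 (read(7)): returned 'ZZ', offset=23
After 7 (read(6)): returned '', offset=23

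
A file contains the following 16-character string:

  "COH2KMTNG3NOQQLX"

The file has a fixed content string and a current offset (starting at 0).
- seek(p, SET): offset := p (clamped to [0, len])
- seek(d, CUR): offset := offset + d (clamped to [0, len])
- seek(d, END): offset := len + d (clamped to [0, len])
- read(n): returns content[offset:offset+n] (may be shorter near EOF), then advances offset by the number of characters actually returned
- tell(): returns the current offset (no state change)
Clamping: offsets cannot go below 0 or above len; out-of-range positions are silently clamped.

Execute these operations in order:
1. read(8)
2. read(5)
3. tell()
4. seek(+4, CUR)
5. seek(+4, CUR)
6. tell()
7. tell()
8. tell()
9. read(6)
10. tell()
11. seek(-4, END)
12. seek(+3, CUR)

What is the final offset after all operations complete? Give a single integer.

Answer: 15

Derivation:
After 1 (read(8)): returned 'COH2KMTN', offset=8
After 2 (read(5)): returned 'G3NOQ', offset=13
After 3 (tell()): offset=13
After 4 (seek(+4, CUR)): offset=16
After 5 (seek(+4, CUR)): offset=16
After 6 (tell()): offset=16
After 7 (tell()): offset=16
After 8 (tell()): offset=16
After 9 (read(6)): returned '', offset=16
After 10 (tell()): offset=16
After 11 (seek(-4, END)): offset=12
After 12 (seek(+3, CUR)): offset=15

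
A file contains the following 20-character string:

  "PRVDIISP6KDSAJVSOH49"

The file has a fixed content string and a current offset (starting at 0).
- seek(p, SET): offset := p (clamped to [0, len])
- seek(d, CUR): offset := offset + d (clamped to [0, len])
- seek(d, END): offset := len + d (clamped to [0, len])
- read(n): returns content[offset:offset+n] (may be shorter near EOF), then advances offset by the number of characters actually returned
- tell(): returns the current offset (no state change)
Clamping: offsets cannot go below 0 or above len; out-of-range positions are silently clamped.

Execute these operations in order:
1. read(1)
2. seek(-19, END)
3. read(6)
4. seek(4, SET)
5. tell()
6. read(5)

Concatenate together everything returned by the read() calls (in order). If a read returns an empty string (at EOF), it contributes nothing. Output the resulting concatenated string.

Answer: PRVDIISIISP6

Derivation:
After 1 (read(1)): returned 'P', offset=1
After 2 (seek(-19, END)): offset=1
After 3 (read(6)): returned 'RVDIIS', offset=7
After 4 (seek(4, SET)): offset=4
After 5 (tell()): offset=4
After 6 (read(5)): returned 'IISP6', offset=9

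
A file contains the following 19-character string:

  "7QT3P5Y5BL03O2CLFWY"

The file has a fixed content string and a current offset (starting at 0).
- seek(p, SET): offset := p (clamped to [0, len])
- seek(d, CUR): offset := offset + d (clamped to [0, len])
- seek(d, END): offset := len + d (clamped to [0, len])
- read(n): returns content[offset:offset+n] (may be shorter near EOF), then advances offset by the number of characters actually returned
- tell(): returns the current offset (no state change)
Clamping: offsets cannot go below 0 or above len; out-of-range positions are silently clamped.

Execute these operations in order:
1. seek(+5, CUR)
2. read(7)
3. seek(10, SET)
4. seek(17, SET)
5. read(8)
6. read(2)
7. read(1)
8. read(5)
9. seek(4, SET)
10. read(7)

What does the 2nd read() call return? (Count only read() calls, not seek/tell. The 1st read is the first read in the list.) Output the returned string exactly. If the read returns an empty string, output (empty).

After 1 (seek(+5, CUR)): offset=5
After 2 (read(7)): returned '5Y5BL03', offset=12
After 3 (seek(10, SET)): offset=10
After 4 (seek(17, SET)): offset=17
After 5 (read(8)): returned 'WY', offset=19
After 6 (read(2)): returned '', offset=19
After 7 (read(1)): returned '', offset=19
After 8 (read(5)): returned '', offset=19
After 9 (seek(4, SET)): offset=4
After 10 (read(7)): returned 'P5Y5BL0', offset=11

Answer: WY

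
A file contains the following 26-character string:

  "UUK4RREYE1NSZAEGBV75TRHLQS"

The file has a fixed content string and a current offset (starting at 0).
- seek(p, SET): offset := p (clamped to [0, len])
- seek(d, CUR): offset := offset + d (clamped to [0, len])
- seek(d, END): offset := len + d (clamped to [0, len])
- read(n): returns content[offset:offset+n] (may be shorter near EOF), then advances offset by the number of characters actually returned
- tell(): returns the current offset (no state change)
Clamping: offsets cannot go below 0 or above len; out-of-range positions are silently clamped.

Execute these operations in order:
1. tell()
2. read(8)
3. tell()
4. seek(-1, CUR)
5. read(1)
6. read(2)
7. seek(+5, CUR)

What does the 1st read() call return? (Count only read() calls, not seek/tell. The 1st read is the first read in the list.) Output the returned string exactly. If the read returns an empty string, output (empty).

After 1 (tell()): offset=0
After 2 (read(8)): returned 'UUK4RREY', offset=8
After 3 (tell()): offset=8
After 4 (seek(-1, CUR)): offset=7
After 5 (read(1)): returned 'Y', offset=8
After 6 (read(2)): returned 'E1', offset=10
After 7 (seek(+5, CUR)): offset=15

Answer: UUK4RREY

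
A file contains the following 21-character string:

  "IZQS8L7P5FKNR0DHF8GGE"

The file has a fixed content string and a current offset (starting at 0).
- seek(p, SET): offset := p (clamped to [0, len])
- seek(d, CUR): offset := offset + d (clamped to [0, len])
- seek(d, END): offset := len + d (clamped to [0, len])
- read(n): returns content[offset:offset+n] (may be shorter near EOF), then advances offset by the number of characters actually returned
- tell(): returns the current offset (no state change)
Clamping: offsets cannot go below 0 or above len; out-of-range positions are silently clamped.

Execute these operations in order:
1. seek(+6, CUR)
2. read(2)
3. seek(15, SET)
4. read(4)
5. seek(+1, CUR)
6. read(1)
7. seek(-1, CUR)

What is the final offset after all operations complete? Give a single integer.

Answer: 20

Derivation:
After 1 (seek(+6, CUR)): offset=6
After 2 (read(2)): returned '7P', offset=8
After 3 (seek(15, SET)): offset=15
After 4 (read(4)): returned 'HF8G', offset=19
After 5 (seek(+1, CUR)): offset=20
After 6 (read(1)): returned 'E', offset=21
After 7 (seek(-1, CUR)): offset=20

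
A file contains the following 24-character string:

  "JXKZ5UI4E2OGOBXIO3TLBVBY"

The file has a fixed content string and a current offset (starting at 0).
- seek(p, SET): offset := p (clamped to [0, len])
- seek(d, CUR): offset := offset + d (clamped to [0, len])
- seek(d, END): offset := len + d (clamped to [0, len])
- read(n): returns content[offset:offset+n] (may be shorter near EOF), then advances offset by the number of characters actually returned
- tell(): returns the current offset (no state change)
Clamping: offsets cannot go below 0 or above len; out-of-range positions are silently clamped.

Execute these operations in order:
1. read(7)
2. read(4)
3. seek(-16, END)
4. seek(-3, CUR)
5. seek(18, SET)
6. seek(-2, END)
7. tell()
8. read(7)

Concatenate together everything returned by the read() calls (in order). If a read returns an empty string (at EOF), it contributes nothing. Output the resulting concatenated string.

Answer: JXKZ5UI4E2OBY

Derivation:
After 1 (read(7)): returned 'JXKZ5UI', offset=7
After 2 (read(4)): returned '4E2O', offset=11
After 3 (seek(-16, END)): offset=8
After 4 (seek(-3, CUR)): offset=5
After 5 (seek(18, SET)): offset=18
After 6 (seek(-2, END)): offset=22
After 7 (tell()): offset=22
After 8 (read(7)): returned 'BY', offset=24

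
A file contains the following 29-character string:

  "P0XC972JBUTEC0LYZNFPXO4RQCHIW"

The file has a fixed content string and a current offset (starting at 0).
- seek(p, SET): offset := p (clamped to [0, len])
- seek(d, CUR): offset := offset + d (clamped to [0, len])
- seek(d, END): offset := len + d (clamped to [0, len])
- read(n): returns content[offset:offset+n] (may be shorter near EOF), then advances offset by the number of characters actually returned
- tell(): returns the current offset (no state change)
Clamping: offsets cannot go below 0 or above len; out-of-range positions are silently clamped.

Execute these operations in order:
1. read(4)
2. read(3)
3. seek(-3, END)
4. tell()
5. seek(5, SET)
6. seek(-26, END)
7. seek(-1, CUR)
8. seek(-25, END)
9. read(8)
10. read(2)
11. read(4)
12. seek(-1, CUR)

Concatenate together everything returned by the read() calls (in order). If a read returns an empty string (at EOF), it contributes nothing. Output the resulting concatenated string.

Answer: P0XC972972JBUTEC0LYZN

Derivation:
After 1 (read(4)): returned 'P0XC', offset=4
After 2 (read(3)): returned '972', offset=7
After 3 (seek(-3, END)): offset=26
After 4 (tell()): offset=26
After 5 (seek(5, SET)): offset=5
After 6 (seek(-26, END)): offset=3
After 7 (seek(-1, CUR)): offset=2
After 8 (seek(-25, END)): offset=4
After 9 (read(8)): returned '972JBUTE', offset=12
After 10 (read(2)): returned 'C0', offset=14
After 11 (read(4)): returned 'LYZN', offset=18
After 12 (seek(-1, CUR)): offset=17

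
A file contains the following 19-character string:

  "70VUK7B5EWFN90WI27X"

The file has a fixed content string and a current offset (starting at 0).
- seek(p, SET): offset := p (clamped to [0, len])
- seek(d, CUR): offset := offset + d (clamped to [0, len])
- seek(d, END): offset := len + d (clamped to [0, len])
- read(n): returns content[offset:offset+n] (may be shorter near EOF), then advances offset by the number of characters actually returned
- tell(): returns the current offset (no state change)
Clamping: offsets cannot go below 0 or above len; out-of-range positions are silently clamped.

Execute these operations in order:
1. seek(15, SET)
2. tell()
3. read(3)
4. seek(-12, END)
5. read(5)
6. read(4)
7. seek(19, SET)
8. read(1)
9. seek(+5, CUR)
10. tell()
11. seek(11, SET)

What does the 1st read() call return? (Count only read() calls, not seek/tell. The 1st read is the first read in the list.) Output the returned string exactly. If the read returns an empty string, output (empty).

After 1 (seek(15, SET)): offset=15
After 2 (tell()): offset=15
After 3 (read(3)): returned 'I27', offset=18
After 4 (seek(-12, END)): offset=7
After 5 (read(5)): returned '5EWFN', offset=12
After 6 (read(4)): returned '90WI', offset=16
After 7 (seek(19, SET)): offset=19
After 8 (read(1)): returned '', offset=19
After 9 (seek(+5, CUR)): offset=19
After 10 (tell()): offset=19
After 11 (seek(11, SET)): offset=11

Answer: I27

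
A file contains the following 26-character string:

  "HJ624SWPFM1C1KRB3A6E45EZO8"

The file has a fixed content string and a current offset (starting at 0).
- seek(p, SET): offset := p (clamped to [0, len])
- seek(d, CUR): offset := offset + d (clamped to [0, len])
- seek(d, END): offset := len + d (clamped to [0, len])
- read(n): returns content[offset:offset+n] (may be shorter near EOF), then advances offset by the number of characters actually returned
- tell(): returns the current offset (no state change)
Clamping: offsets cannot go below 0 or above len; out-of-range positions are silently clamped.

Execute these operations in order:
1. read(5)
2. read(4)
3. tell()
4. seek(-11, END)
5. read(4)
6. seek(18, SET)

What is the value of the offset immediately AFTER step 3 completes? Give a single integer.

Answer: 9

Derivation:
After 1 (read(5)): returned 'HJ624', offset=5
After 2 (read(4)): returned 'SWPF', offset=9
After 3 (tell()): offset=9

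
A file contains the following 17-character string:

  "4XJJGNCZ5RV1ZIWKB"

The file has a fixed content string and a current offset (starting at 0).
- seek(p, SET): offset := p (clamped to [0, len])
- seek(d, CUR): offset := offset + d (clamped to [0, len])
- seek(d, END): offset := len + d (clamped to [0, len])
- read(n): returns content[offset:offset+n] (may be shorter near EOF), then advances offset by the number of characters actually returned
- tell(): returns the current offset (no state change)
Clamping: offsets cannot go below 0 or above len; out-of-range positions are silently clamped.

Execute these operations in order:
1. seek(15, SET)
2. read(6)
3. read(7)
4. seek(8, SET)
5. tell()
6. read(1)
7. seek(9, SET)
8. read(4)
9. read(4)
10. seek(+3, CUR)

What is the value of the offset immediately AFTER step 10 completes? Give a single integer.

After 1 (seek(15, SET)): offset=15
After 2 (read(6)): returned 'KB', offset=17
After 3 (read(7)): returned '', offset=17
After 4 (seek(8, SET)): offset=8
After 5 (tell()): offset=8
After 6 (read(1)): returned '5', offset=9
After 7 (seek(9, SET)): offset=9
After 8 (read(4)): returned 'RV1Z', offset=13
After 9 (read(4)): returned 'IWKB', offset=17
After 10 (seek(+3, CUR)): offset=17

Answer: 17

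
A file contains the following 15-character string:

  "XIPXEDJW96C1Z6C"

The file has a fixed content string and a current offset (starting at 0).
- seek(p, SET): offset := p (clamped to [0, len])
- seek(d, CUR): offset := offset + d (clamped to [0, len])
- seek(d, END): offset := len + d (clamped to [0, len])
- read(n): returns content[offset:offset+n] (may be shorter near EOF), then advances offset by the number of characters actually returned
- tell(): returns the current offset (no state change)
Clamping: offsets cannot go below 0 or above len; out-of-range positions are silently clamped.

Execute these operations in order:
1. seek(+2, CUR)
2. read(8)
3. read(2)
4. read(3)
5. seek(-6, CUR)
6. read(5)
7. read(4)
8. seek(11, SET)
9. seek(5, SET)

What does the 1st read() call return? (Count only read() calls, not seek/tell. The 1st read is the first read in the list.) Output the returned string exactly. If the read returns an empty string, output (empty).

Answer: PXEDJW96

Derivation:
After 1 (seek(+2, CUR)): offset=2
After 2 (read(8)): returned 'PXEDJW96', offset=10
After 3 (read(2)): returned 'C1', offset=12
After 4 (read(3)): returned 'Z6C', offset=15
After 5 (seek(-6, CUR)): offset=9
After 6 (read(5)): returned '6C1Z6', offset=14
After 7 (read(4)): returned 'C', offset=15
After 8 (seek(11, SET)): offset=11
After 9 (seek(5, SET)): offset=5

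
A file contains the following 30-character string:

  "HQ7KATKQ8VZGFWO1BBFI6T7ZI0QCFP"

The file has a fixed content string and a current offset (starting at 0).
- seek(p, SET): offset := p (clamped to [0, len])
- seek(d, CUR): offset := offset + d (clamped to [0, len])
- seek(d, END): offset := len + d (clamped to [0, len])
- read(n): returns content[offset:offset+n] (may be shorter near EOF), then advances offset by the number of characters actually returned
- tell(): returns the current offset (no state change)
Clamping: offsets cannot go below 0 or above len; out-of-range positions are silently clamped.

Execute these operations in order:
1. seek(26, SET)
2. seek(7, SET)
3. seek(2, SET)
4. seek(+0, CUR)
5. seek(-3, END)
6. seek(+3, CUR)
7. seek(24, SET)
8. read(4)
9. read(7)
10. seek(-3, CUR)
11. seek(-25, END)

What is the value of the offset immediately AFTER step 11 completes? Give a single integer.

Answer: 5

Derivation:
After 1 (seek(26, SET)): offset=26
After 2 (seek(7, SET)): offset=7
After 3 (seek(2, SET)): offset=2
After 4 (seek(+0, CUR)): offset=2
After 5 (seek(-3, END)): offset=27
After 6 (seek(+3, CUR)): offset=30
After 7 (seek(24, SET)): offset=24
After 8 (read(4)): returned 'I0QC', offset=28
After 9 (read(7)): returned 'FP', offset=30
After 10 (seek(-3, CUR)): offset=27
After 11 (seek(-25, END)): offset=5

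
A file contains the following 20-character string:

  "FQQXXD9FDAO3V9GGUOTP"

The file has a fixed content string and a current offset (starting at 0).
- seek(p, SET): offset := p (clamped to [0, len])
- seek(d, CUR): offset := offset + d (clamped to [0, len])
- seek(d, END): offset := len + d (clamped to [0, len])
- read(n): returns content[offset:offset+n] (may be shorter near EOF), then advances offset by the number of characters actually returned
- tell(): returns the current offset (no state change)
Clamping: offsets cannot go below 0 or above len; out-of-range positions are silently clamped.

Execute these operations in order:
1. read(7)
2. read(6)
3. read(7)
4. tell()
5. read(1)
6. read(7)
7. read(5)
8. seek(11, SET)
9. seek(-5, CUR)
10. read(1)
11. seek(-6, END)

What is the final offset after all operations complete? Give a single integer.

Answer: 14

Derivation:
After 1 (read(7)): returned 'FQQXXD9', offset=7
After 2 (read(6)): returned 'FDAO3V', offset=13
After 3 (read(7)): returned '9GGUOTP', offset=20
After 4 (tell()): offset=20
After 5 (read(1)): returned '', offset=20
After 6 (read(7)): returned '', offset=20
After 7 (read(5)): returned '', offset=20
After 8 (seek(11, SET)): offset=11
After 9 (seek(-5, CUR)): offset=6
After 10 (read(1)): returned '9', offset=7
After 11 (seek(-6, END)): offset=14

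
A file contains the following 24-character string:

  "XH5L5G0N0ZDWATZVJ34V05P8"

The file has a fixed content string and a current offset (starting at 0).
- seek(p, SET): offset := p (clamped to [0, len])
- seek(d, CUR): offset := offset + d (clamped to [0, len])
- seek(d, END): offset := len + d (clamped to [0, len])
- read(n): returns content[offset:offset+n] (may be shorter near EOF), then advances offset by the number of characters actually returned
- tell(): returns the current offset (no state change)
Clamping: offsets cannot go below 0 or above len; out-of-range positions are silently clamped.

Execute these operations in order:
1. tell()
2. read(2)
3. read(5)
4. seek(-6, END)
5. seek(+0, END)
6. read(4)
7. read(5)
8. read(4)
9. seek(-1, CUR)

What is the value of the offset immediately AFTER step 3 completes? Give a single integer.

Answer: 7

Derivation:
After 1 (tell()): offset=0
After 2 (read(2)): returned 'XH', offset=2
After 3 (read(5)): returned '5L5G0', offset=7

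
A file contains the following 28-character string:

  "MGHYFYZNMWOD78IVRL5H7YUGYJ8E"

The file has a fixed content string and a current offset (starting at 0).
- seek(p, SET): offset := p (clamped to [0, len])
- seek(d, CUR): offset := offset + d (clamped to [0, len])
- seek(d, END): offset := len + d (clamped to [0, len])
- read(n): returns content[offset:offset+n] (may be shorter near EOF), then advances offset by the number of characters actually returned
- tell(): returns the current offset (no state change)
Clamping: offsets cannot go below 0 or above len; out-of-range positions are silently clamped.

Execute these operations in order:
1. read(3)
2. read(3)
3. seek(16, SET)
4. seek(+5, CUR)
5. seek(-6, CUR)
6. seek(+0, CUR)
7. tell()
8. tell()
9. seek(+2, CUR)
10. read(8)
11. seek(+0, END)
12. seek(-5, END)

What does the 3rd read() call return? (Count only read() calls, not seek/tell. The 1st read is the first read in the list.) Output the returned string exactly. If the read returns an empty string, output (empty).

After 1 (read(3)): returned 'MGH', offset=3
After 2 (read(3)): returned 'YFY', offset=6
After 3 (seek(16, SET)): offset=16
After 4 (seek(+5, CUR)): offset=21
After 5 (seek(-6, CUR)): offset=15
After 6 (seek(+0, CUR)): offset=15
After 7 (tell()): offset=15
After 8 (tell()): offset=15
After 9 (seek(+2, CUR)): offset=17
After 10 (read(8)): returned 'L5H7YUGY', offset=25
After 11 (seek(+0, END)): offset=28
After 12 (seek(-5, END)): offset=23

Answer: L5H7YUGY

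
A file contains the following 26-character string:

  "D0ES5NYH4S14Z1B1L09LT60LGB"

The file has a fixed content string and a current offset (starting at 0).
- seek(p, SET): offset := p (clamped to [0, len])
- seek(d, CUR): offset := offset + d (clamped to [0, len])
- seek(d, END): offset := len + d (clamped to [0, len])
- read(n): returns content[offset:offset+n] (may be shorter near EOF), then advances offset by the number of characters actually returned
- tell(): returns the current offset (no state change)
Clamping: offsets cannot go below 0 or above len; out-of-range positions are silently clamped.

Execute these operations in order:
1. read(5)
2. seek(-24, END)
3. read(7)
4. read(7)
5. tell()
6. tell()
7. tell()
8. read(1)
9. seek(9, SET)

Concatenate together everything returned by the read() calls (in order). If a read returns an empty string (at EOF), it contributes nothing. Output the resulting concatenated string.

Answer: D0ES5ES5NYH4S14Z1B1L

Derivation:
After 1 (read(5)): returned 'D0ES5', offset=5
After 2 (seek(-24, END)): offset=2
After 3 (read(7)): returned 'ES5NYH4', offset=9
After 4 (read(7)): returned 'S14Z1B1', offset=16
After 5 (tell()): offset=16
After 6 (tell()): offset=16
After 7 (tell()): offset=16
After 8 (read(1)): returned 'L', offset=17
After 9 (seek(9, SET)): offset=9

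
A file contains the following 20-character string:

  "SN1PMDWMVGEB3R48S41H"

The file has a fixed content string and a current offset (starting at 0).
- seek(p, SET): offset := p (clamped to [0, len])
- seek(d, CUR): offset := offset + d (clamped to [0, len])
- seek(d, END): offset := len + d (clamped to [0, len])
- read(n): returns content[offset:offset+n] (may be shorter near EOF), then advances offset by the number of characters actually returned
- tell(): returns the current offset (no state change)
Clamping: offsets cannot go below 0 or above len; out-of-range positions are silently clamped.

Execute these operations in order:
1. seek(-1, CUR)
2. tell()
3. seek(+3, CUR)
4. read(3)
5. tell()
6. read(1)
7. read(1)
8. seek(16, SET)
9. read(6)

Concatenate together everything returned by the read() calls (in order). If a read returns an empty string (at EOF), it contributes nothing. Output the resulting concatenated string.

After 1 (seek(-1, CUR)): offset=0
After 2 (tell()): offset=0
After 3 (seek(+3, CUR)): offset=3
After 4 (read(3)): returned 'PMD', offset=6
After 5 (tell()): offset=6
After 6 (read(1)): returned 'W', offset=7
After 7 (read(1)): returned 'M', offset=8
After 8 (seek(16, SET)): offset=16
After 9 (read(6)): returned 'S41H', offset=20

Answer: PMDWMS41H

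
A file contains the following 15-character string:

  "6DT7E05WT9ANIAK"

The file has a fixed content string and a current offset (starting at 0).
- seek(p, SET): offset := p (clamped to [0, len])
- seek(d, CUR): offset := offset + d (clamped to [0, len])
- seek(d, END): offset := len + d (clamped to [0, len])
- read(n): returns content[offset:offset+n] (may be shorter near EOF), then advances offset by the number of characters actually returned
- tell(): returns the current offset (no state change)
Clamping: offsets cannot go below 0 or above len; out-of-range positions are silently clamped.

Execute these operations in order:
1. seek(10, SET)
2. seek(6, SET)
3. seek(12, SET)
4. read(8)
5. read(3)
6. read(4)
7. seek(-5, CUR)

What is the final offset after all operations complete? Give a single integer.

After 1 (seek(10, SET)): offset=10
After 2 (seek(6, SET)): offset=6
After 3 (seek(12, SET)): offset=12
After 4 (read(8)): returned 'IAK', offset=15
After 5 (read(3)): returned '', offset=15
After 6 (read(4)): returned '', offset=15
After 7 (seek(-5, CUR)): offset=10

Answer: 10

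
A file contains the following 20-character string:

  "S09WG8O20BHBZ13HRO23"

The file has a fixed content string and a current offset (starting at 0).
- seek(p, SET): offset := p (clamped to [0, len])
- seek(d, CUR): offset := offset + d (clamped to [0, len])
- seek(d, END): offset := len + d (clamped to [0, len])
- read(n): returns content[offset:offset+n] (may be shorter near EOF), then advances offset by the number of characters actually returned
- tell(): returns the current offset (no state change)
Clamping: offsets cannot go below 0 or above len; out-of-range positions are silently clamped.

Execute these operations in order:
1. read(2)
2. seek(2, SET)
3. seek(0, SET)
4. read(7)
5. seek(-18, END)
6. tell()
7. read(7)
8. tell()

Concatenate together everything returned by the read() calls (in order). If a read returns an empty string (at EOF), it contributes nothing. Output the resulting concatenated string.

After 1 (read(2)): returned 'S0', offset=2
After 2 (seek(2, SET)): offset=2
After 3 (seek(0, SET)): offset=0
After 4 (read(7)): returned 'S09WG8O', offset=7
After 5 (seek(-18, END)): offset=2
After 6 (tell()): offset=2
After 7 (read(7)): returned '9WG8O20', offset=9
After 8 (tell()): offset=9

Answer: S0S09WG8O9WG8O20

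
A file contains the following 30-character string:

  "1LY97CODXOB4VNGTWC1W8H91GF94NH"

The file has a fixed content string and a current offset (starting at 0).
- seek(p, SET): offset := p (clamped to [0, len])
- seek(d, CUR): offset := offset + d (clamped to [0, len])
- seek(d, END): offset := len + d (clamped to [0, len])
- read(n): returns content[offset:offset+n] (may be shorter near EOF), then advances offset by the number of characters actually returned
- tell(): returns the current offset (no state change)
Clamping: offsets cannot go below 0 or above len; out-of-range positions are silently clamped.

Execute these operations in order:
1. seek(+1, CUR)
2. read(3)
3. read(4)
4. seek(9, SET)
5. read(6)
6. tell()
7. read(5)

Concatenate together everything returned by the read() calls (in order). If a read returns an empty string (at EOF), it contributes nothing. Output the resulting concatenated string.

Answer: LY97CODOB4VNGTWC1W

Derivation:
After 1 (seek(+1, CUR)): offset=1
After 2 (read(3)): returned 'LY9', offset=4
After 3 (read(4)): returned '7COD', offset=8
After 4 (seek(9, SET)): offset=9
After 5 (read(6)): returned 'OB4VNG', offset=15
After 6 (tell()): offset=15
After 7 (read(5)): returned 'TWC1W', offset=20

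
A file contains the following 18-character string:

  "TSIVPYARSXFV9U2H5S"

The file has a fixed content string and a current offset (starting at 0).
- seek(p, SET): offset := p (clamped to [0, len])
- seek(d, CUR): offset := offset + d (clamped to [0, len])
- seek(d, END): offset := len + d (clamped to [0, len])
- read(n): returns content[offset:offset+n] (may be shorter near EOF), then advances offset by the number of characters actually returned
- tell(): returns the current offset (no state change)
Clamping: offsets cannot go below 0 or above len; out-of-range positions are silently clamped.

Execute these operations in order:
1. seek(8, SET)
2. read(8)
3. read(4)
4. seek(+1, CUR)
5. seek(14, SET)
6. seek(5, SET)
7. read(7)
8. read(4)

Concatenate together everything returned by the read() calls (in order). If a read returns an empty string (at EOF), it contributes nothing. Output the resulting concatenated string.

After 1 (seek(8, SET)): offset=8
After 2 (read(8)): returned 'SXFV9U2H', offset=16
After 3 (read(4)): returned '5S', offset=18
After 4 (seek(+1, CUR)): offset=18
After 5 (seek(14, SET)): offset=14
After 6 (seek(5, SET)): offset=5
After 7 (read(7)): returned 'YARSXFV', offset=12
After 8 (read(4)): returned '9U2H', offset=16

Answer: SXFV9U2H5SYARSXFV9U2H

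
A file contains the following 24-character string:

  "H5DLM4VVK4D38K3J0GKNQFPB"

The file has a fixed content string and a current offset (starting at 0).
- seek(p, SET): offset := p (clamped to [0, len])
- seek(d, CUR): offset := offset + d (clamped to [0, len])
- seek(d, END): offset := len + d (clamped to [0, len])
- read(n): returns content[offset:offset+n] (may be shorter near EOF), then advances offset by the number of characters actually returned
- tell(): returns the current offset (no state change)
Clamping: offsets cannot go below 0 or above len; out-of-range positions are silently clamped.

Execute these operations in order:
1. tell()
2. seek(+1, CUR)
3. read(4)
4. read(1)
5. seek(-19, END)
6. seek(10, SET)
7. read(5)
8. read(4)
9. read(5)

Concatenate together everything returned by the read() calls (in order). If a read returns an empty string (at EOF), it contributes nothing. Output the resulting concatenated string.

Answer: 5DLM4D38K3J0GKNQFPB

Derivation:
After 1 (tell()): offset=0
After 2 (seek(+1, CUR)): offset=1
After 3 (read(4)): returned '5DLM', offset=5
After 4 (read(1)): returned '4', offset=6
After 5 (seek(-19, END)): offset=5
After 6 (seek(10, SET)): offset=10
After 7 (read(5)): returned 'D38K3', offset=15
After 8 (read(4)): returned 'J0GK', offset=19
After 9 (read(5)): returned 'NQFPB', offset=24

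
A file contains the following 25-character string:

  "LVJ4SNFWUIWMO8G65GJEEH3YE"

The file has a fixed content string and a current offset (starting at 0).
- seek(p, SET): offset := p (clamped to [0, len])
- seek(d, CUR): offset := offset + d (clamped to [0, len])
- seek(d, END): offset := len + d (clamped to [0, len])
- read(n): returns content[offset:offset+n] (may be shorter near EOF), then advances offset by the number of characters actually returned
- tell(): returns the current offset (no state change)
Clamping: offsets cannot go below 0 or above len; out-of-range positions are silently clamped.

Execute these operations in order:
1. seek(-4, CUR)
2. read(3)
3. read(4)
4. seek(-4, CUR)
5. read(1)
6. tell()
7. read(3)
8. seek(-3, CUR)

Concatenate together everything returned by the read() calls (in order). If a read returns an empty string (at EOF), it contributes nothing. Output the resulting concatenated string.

Answer: LVJ4SNF4SNF

Derivation:
After 1 (seek(-4, CUR)): offset=0
After 2 (read(3)): returned 'LVJ', offset=3
After 3 (read(4)): returned '4SNF', offset=7
After 4 (seek(-4, CUR)): offset=3
After 5 (read(1)): returned '4', offset=4
After 6 (tell()): offset=4
After 7 (read(3)): returned 'SNF', offset=7
After 8 (seek(-3, CUR)): offset=4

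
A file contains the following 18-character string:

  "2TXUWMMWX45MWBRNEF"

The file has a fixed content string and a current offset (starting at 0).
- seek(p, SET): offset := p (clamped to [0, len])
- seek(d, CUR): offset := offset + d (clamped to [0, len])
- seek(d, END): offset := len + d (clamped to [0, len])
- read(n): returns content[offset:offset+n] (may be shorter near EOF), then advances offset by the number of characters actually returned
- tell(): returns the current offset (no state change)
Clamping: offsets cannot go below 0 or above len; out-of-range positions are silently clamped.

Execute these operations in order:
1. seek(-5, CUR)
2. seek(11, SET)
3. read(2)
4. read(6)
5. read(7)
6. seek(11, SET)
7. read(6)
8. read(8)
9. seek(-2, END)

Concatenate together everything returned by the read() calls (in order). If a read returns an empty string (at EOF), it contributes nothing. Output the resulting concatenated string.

After 1 (seek(-5, CUR)): offset=0
After 2 (seek(11, SET)): offset=11
After 3 (read(2)): returned 'MW', offset=13
After 4 (read(6)): returned 'BRNEF', offset=18
After 5 (read(7)): returned '', offset=18
After 6 (seek(11, SET)): offset=11
After 7 (read(6)): returned 'MWBRNE', offset=17
After 8 (read(8)): returned 'F', offset=18
After 9 (seek(-2, END)): offset=16

Answer: MWBRNEFMWBRNEF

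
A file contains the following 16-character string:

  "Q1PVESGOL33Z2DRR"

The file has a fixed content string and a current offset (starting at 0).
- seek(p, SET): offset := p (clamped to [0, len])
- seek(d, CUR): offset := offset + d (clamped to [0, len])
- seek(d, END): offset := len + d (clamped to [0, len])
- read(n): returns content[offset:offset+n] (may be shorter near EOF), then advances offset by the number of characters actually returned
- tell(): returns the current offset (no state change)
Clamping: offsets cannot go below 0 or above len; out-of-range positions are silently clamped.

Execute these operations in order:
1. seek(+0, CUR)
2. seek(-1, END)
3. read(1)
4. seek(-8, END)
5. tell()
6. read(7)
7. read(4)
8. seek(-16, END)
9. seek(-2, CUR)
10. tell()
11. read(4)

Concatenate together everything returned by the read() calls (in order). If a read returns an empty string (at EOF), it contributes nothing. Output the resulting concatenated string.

Answer: RL33Z2DRRQ1PV

Derivation:
After 1 (seek(+0, CUR)): offset=0
After 2 (seek(-1, END)): offset=15
After 3 (read(1)): returned 'R', offset=16
After 4 (seek(-8, END)): offset=8
After 5 (tell()): offset=8
After 6 (read(7)): returned 'L33Z2DR', offset=15
After 7 (read(4)): returned 'R', offset=16
After 8 (seek(-16, END)): offset=0
After 9 (seek(-2, CUR)): offset=0
After 10 (tell()): offset=0
After 11 (read(4)): returned 'Q1PV', offset=4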